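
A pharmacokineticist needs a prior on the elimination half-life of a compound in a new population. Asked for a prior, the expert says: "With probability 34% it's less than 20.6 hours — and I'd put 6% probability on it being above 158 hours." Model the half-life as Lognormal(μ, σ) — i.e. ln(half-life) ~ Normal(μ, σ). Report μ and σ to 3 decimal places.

If T ~ Lognormal(μ,σ) then ln T ~ Normal(μ,σ), so the p-quantile of ln T is μ + z_p·σ.
ln(20.6) = 3.025 and ln(158) = 5.063; z_{0.34} = -0.4125, z_{0.94} = 1.555.
σ = (5.063 − 3.025)/(1.555 − (-0.4125)) = 1.036.
μ = 3.025 − (-0.4125)·1.036 = 3.452.

μ ≈ 3.452, σ ≈ 1.036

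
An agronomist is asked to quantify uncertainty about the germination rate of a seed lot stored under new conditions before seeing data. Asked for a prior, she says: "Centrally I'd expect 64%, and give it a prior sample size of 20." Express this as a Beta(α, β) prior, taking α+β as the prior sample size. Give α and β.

α = 12.8, β = 7.2

Under the effective-sample-size interpretation, Beta(α, β) has prior mean α/(α+β) and prior sample size α+β.
So α+β = 20 and α/(α+β) = 0.64, giving α = 0.64·20 = 12.8 and β = 20 − 12.8 = 7.2.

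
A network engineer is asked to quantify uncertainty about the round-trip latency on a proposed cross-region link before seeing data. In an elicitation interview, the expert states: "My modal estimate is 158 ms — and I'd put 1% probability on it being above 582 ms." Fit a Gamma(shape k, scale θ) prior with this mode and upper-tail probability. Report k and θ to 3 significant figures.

k ≈ 3.51, θ ≈ 62.8

Gamma(k,θ) with k>1 has mode (k−1)θ, so θ = 158/(k−1).
Need P(X < 582) = 0.99 with θ tied to k this way. Start at k = 2, θ = 158: P(X<582) ≈ 0.882.
Too low — raise k to concentrate. Iterating converges to k ≈ 3.51.
Then θ = 158/(3.51−1) ≈ 62.8.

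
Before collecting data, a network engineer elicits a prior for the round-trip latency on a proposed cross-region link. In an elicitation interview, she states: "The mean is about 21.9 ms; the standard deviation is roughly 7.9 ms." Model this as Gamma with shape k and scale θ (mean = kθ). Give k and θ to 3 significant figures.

For Gamma(k, scale θ): mean = kθ, variance = kθ², so CV = 1/√k.
CV = SD/mean = 7.9/21.9 = 0.3607, hence k = 1/CV² = 7.68.
Then θ = mean/k = 21.9/7.68 = 2.85.

k ≈ 7.68, θ ≈ 2.85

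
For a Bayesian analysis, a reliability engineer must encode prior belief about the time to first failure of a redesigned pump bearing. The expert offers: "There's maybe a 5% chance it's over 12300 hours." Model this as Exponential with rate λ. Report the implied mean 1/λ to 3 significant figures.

P(T > 12300.0) = e^(−λ·12300.0) = 0.05, so λ = −ln(0.05)/12300.0 = 0.000244.
Mean = 1/λ = 4110 hours.

mean ≈ 4110 hours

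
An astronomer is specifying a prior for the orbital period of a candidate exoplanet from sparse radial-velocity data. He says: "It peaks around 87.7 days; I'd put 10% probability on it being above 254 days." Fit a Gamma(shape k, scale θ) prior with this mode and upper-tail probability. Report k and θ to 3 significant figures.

k ≈ 2.69, θ ≈ 52

Gamma(k,θ) with k>1 has mode (k−1)θ, so θ = 87.7/(k−1).
Need P(X < 254) = 0.9 with θ tied to k this way. Start at k = 2, θ = 87.7: P(X<254) ≈ 0.785.
Too low — raise k to concentrate. Iterating converges to k ≈ 2.69.
Then θ = 87.7/(2.69−1) ≈ 52.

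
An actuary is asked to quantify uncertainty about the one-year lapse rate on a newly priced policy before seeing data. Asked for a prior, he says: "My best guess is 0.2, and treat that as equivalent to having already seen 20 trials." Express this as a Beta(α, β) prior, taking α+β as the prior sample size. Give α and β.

α = 4, β = 16

Under the effective-sample-size interpretation, Beta(α, β) has prior mean α/(α+β) and prior sample size α+β.
So α+β = 20 and α/(α+β) = 0.2, giving α = 0.2·20 = 4 and β = 20 − 4 = 16.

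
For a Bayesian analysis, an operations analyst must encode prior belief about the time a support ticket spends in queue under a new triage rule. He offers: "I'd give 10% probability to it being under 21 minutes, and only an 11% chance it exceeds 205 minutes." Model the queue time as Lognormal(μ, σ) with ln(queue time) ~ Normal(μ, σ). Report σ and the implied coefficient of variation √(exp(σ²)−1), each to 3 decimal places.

σ ≈ 0.908, CV ≈ 1.133

If T ~ Lognormal(μ,σ) then ln T ~ Normal(μ,σ), so the p-quantile of ln T is μ + z_p·σ.
ln(21) = 3.045 and ln(205) = 5.323; z_{0.1} = -1.282, z_{0.89} = 1.227.
σ = (5.323 − 3.045)/(1.227 − (-1.282)) = 0.908.
μ = 3.045 − (-1.282)·0.908 = 4.209.
CV = √(exp(σ²)−1) = √(exp(0.8253)−1) = 1.133.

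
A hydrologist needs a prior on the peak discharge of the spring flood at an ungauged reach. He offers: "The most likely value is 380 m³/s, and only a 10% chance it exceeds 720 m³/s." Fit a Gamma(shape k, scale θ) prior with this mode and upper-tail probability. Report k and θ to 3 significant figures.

Gamma(k,θ) with k>1 has mode (k−1)θ, so θ = 380/(k−1).
Need P(X < 720) = 0.9 with θ tied to k this way. Start at k = 2, θ = 380: P(X<720) ≈ 0.565.
Too low — raise k to concentrate. Iterating converges to k ≈ 5.68.
Then θ = 380/(5.68−1) ≈ 81.2.

k ≈ 5.68, θ ≈ 81.2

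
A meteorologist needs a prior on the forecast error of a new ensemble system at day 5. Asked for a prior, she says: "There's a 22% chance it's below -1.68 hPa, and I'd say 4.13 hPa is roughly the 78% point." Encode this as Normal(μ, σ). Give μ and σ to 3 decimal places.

μ = 1.225, σ = 3.762

The p-quantile of Normal(μ,σ) is μ + z_p·σ, with z_{0.22} = -0.7722 and z_{0.78} = 0.7722.
Eliminate σ: μ = (z₂·x₁ − z₁·x₂)/(z₂ − z₁) = (0.7722·-1.68 − (-0.7722)·4.13)/1.544 = 1.225.
Then σ = (x₂ − x₁)/(z₂ − z₁) = (4.13 − -1.68)/1.544 = 3.762.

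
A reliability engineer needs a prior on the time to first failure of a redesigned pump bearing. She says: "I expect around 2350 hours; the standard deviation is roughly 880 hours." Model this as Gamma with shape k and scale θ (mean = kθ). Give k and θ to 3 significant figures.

k ≈ 7.13, θ ≈ 330

For Gamma(k, scale θ): mean = kθ, variance = kθ², so CV = 1/√k.
CV = SD/mean = 880/2350 = 0.3745, hence k = 1/CV² = 7.13.
Then θ = mean/k = 2350/7.13 = 330.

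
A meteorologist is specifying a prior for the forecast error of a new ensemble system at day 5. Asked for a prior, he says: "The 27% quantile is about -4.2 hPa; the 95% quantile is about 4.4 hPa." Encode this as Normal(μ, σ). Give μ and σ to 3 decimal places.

μ = -1.866, σ = 3.809

The p-quantile of Normal(μ,σ) is μ + z_p·σ, with z_{0.27} = -0.6128 and z_{0.95} = 1.645.
Eliminate σ: μ = (z₂·x₁ − z₁·x₂)/(z₂ − z₁) = (1.645·-4.2 − (-0.6128)·4.4)/2.258 = -1.866.
Then σ = (x₂ − x₁)/(z₂ − z₁) = (4.4 − -4.2)/2.258 = 3.809.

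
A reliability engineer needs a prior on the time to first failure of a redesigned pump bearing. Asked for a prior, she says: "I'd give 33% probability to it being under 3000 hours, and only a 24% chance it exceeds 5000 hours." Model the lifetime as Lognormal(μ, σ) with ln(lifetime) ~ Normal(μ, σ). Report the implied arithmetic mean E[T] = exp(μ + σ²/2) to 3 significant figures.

E[T] ≈ 4030 hours

If T ~ Lognormal(μ,σ) then ln T ~ Normal(μ,σ), so the p-quantile of ln T is μ + z_p·σ.
ln(3000) = 8.006 and ln(5000) = 8.517; z_{0.33} = -0.4399, z_{0.76} = 0.7063.
σ = (8.517 − 8.006)/(0.7063 − (-0.4399)) = 0.446.
μ = 8.006 − (-0.4399)·0.446 = 8.202.
E[T] = exp(μ + σ²/2) = exp(8.202 + 0.0993) = 4030 hours.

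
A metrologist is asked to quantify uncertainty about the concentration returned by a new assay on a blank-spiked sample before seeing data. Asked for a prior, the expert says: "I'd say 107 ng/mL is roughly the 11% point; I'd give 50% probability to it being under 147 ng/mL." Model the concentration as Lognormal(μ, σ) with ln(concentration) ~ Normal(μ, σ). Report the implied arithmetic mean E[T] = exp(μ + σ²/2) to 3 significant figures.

If T ~ Lognormal(μ,σ) then ln T ~ Normal(μ,σ), so the p-quantile of ln T is μ + z_p·σ.
ln(107) = 4.673 and ln(147) = 4.99; z_{0.11} = -1.227, z_{0.5} = 0.
σ = (4.99 − 4.673)/(0 − (-1.227)) = 0.259.
μ = 4.673 − (-1.227)·0.259 = 4.990.
E[T] = exp(μ + σ²/2) = exp(4.990 + 0.0335) = 152 ng/mL.

E[T] ≈ 152 ng/mL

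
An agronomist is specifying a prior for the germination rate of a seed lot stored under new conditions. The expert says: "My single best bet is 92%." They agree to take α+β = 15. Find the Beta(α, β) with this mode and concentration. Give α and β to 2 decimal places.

α = 12.96, β = 2.04

For α,β > 1 the Beta mode is (α−1)/(α+β−2). With α+β = 15, the mode is (α−1)/13.
Set (α−1)/13 = 0.92 → α = 1 + 0.92·13 = 12.96.
β = 15 − α = 2.04.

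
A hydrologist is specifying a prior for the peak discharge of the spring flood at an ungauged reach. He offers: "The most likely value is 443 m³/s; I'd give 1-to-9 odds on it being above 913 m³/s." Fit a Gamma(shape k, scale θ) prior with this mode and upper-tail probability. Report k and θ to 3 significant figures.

k ≈ 4.67, θ ≈ 121

Gamma(k,θ) with k>1 has mode (k−1)θ, so θ = 443/(k−1).
Need P(X < 913) = 0.9 with θ tied to k this way. Start at k = 2, θ = 443: P(X<913) ≈ 0.610.
Too low — raise k to concentrate. Iterating converges to k ≈ 4.67.
Then θ = 443/(4.67−1) ≈ 121.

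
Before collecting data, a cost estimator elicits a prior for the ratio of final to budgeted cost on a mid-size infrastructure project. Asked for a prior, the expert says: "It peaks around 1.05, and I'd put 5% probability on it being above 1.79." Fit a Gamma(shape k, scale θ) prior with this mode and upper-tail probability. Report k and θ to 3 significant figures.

Gamma(k,θ) with k>1 has mode (k−1)θ, so θ = 1.05/(k−1).
Need P(X < 1.79) = 0.95 with θ tied to k this way. Start at k = 2, θ = 1.05: P(X<1.79) ≈ 0.508.
Too low — raise k to concentrate. Iterating converges to k ≈ 10.8.
Then θ = 1.05/(10.8−1) ≈ 0.107.

k ≈ 10.8, θ ≈ 0.107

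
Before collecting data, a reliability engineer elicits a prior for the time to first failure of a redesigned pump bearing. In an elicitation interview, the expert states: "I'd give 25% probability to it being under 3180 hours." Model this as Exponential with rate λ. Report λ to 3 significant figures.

P(T < 3180.0) = 1 − e^(−λ·3180.0) = 0.25, so λ = −ln(1−0.25)/3180.0 = −ln(0.75)/3180.0 = 9.05e-05.

λ ≈ 9.05e-05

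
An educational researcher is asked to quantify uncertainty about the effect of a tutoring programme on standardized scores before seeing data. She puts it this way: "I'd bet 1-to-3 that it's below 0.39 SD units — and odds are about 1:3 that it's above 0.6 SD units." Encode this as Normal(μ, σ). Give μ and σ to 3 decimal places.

μ = 0.495, σ = 0.156

The p-quantile of Normal(μ,σ) is μ + z_p·σ, with z_{0.25} = -0.6745 and z_{0.75} = 0.6745.
Eliminate σ: μ = (z₂·x₁ − z₁·x₂)/(z₂ − z₁) = (0.6745·0.39 − (-0.6745)·0.6)/1.349 = 0.495.
Then σ = (x₂ − x₁)/(z₂ − z₁) = (0.6 − 0.39)/1.349 = 0.156.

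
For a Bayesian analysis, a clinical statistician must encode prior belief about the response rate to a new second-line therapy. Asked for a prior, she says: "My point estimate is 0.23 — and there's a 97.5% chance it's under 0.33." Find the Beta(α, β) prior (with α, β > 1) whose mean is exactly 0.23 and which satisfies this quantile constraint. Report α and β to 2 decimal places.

With mean 0.23 fixed, write α = 0.23s, β = 0.77s where s = α+β.
Need P(θ < 0.33) = 0.975 under Beta(0.23s, 0.77s). Normal approximation: (q−m)/√(m(1−m)/s) ≈ z_{0.975} = 1.96, so s ≈ 0.23·0.77·(1.96)²/(0.33−0.23)² = 68.0.
At s = 68.0: P(θ<0.33) ≈ 0.968. Adjusting to match 0.975 gives s ≈ 76.41.
So α = 0.23·76.41 ≈ 17.57, β = 0.77·76.41 ≈ 58.83.

α ≈ 17.57, β ≈ 58.83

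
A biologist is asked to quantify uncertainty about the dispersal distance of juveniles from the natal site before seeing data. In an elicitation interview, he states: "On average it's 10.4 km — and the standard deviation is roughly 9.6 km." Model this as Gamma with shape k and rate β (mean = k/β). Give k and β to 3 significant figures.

For Gamma(k, rate β): mean = k/β, variance = k/β², so CV = 1/√k.
CV = SD/mean = 9.6/10.4 = 0.9231, hence k = 1/CV² = 1.17.
Then β = k/mean = 1.17/10.4 = 0.113.

k ≈ 1.17, β ≈ 0.113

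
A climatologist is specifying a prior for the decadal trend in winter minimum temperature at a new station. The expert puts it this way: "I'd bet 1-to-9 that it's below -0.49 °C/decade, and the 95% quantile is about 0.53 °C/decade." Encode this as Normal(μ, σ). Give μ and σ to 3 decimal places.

For Normal(μ,σ), the p-quantile is μ + z_p·σ. Here z_{0.1} = -1.282, z_{0.95} = 1.645.
So -0.49 = μ − 1.282σ and 0.53 = μ + 1.645σ.
Subtracting: σ = (0.53 − -0.49)/(1.645 − (-1.282)) = 0.349.
Then μ = -0.49 − (-1.282)·0.349 = -0.043.

μ = -0.043, σ = 0.349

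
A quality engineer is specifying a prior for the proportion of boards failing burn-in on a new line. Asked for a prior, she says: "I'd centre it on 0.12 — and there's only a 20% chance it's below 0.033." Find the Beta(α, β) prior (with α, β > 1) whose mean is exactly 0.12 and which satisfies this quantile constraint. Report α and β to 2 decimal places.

α ≈ 1.09, β ≈ 8.02

With mean 0.12 fixed, write α = 0.12s, β = 0.88s where s = α+β.
Need P(θ < 0.033) = 0.2 under Beta(0.12s, 0.88s). Normal approximation: (q−m)/√(m(1−m)/s) ≈ z_{0.2} = -0.842, so s ≈ 0.12·0.88·(-0.842)²/(0.033−0.12)² = 9.9.
At s = 9.9: P(θ<0.033) ≈ 0.184. Adjusting to match 0.2 gives s ≈ 9.11.
So α = 0.12·9.11 ≈ 1.09, β = 0.88·9.11 ≈ 8.02.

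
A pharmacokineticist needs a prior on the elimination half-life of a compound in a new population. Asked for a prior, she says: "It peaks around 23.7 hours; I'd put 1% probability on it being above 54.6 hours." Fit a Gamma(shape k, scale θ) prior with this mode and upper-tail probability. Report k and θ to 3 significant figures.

k ≈ 7.86, θ ≈ 3.46

Gamma(k,θ) with k>1 has mode (k−1)θ, so θ = 23.7/(k−1).
Need P(X < 54.6) = 0.99 with θ tied to k this way. Start at k = 2, θ = 23.7: P(X<54.6) ≈ 0.670.
Too low — raise k to concentrate. Iterating converges to k ≈ 7.86.
Then θ = 23.7/(7.86−1) ≈ 3.46.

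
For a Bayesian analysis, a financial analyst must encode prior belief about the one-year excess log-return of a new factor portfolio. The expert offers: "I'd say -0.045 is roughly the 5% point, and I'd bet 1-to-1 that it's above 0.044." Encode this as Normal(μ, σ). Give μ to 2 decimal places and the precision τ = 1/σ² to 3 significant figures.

μ = 0.04, τ = 342

The p-quantile of Normal(μ,σ) is μ + z_p·σ, with z_{0.05} = -1.645 and z_{0.5} = 0.
Eliminate σ: μ = (z₂·x₁ − z₁·x₂)/(z₂ − z₁) = (0·-0.045 − (-1.645)·0.044)/1.645 = 0.04.
Then σ = (x₂ − x₁)/(z₂ − z₁) = (0.044 − -0.045)/1.645 = 0.05.
Precision τ = 1/σ² = 1/0.05411² = 342.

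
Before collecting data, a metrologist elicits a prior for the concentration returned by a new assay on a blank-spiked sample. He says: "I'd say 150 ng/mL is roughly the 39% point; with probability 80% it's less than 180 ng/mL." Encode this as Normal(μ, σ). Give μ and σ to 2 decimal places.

μ = 157.48, σ = 26.76

The p-quantile of Normal(μ,σ) is μ + z_p·σ, with z_{0.39} = -0.2793 and z_{0.8} = 0.8416.
Eliminate σ: μ = (z₂·x₁ − z₁·x₂)/(z₂ − z₁) = (0.8416·150 − (-0.2793)·180)/1.121 = 157.48.
Then σ = (x₂ − x₁)/(z₂ − z₁) = (180 − 150)/1.121 = 26.76.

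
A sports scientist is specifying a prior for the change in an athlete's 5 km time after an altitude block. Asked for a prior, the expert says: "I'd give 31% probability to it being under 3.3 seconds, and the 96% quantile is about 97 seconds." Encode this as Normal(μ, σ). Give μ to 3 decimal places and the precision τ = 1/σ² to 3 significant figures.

μ = 23.981, τ = 0.000575

The p-quantile of Normal(μ,σ) is μ + z_p·σ, with z_{0.31} = -0.4959 and z_{0.96} = 1.751.
Eliminate σ: μ = (z₂·x₁ − z₁·x₂)/(z₂ − z₁) = (1.751·3.3 − (-0.4959)·97)/2.247 = 23.981.
Then σ = (x₂ − x₁)/(z₂ − z₁) = (97 − 3.3)/2.247 = 41.709.
Precision τ = 1/σ² = 1/41.71² = 0.000575.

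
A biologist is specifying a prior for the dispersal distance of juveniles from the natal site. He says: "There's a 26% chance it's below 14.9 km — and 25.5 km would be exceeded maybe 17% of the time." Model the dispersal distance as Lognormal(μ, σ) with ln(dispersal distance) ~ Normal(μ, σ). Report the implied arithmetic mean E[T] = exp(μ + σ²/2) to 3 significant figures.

E[T] ≈ 19.6 km

If T ~ Lognormal(μ,σ) then ln T ~ Normal(μ,σ), so the p-quantile of ln T is μ + z_p·σ.
ln(14.9) = 2.701 and ln(25.5) = 3.239; z_{0.26} = -0.6433, z_{0.83} = 0.9542.
σ = (3.239 − 2.701)/(0.9542 − (-0.6433)) = 0.336.
μ = 2.701 − (-0.6433)·0.336 = 2.918.
E[T] = exp(μ + σ²/2) = exp(2.918 + 0.0566) = 19.6 km.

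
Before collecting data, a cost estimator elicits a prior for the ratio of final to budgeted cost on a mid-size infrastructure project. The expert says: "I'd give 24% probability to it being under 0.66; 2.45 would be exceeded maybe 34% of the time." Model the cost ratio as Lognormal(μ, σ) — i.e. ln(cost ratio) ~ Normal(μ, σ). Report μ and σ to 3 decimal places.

μ ≈ 0.413, σ ≈ 1.172

If T ~ Lognormal(μ,σ) then ln T ~ Normal(μ,σ), so the p-quantile of ln T is μ + z_p·σ.
ln(0.66) = -0.4155 and ln(2.45) = 0.8961; z_{0.24} = -0.7063, z_{0.66} = 0.4125.
σ = (0.8961 − -0.4155)/(0.4125 − (-0.7063)) = 1.172.
μ = -0.4155 − (-0.7063)·1.172 = 0.413.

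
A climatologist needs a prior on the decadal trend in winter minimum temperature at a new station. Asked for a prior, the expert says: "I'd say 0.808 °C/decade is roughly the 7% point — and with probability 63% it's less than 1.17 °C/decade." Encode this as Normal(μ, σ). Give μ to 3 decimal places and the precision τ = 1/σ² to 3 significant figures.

μ = 1.104, τ = 24.9

For Normal(μ,σ), the p-quantile is μ + z_p·σ. Here z_{0.07} = -1.476, z_{0.63} = 0.3319.
So 0.808 = μ − 1.476σ and 1.17 = μ + 0.3319σ.
Subtracting: σ = (1.17 − 0.808)/(0.3319 − (-1.476)) = 0.200.
Then μ = 0.808 − (-1.476)·0.200 = 1.104.
Precision τ = 1/σ² = 1/0.2003² = 24.9.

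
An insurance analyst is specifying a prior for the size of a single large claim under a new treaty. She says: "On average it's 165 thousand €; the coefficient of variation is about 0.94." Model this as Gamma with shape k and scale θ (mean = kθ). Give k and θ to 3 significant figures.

For Gamma(k, scale θ): mean = kθ, variance = kθ², so CV = 1/√k.
CV = 0.94, hence k = 1/CV² = 1.13.
Then θ = mean/k = 165/1.13 = 146.

k ≈ 1.13, θ ≈ 146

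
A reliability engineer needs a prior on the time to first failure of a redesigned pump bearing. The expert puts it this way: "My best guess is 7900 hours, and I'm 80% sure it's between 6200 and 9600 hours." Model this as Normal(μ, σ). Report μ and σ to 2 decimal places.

μ = 7900.00, σ = 1326.52

A symmetric 80% interval runs μ ± z·σ with z = 1.282.
Half-width = 1700, so σ = 1700/1.282 = 1326.52.
μ is the stated best guess, 7900.00.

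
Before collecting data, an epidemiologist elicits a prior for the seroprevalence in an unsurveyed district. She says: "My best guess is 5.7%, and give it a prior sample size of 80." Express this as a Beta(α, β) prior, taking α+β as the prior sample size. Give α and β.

α = 4.56, β = 75.44

Under the effective-sample-size interpretation, Beta(α, β) has prior mean α/(α+β) and prior sample size α+β.
So α+β = 80 and α/(α+β) = 0.057, giving α = 0.057·80 = 4.56 and β = 80 − 4.56 = 75.44.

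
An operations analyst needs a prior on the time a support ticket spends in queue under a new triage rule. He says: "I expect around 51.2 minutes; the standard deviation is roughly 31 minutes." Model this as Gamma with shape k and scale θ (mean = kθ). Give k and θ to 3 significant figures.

k ≈ 2.73, θ ≈ 18.8

For Gamma(k, scale θ): mean = kθ, variance = kθ², so CV = 1/√k.
CV = SD/mean = 31/51.2 = 0.6055, hence k = 1/CV² = 2.73.
Then θ = mean/k = 51.2/2.73 = 18.8.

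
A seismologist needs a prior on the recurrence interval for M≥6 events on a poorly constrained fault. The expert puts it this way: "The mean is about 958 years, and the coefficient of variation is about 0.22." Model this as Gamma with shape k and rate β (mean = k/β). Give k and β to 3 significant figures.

k ≈ 20.7, β ≈ 0.0216

For Gamma(k, rate β): mean = k/β, variance = k/β², so CV = 1/√k.
CV = 0.22, hence k = 1/CV² = 20.7.
Then β = k/mean = 20.7/958 = 0.0216.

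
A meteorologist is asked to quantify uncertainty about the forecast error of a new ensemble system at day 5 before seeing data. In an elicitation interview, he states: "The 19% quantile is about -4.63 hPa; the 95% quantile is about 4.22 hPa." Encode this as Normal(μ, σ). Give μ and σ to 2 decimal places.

μ = -1.55, σ = 3.51

For Normal(μ,σ), the p-quantile is μ + z_p·σ. Here z_{0.19} = -0.8779, z_{0.95} = 1.645.
So -4.63 = μ − 0.8779σ and 4.22 = μ + 1.645σ.
Subtracting: σ = (4.22 − -4.63)/(1.645 − (-0.8779)) = 3.51.
Then μ = -4.63 − (-0.8779)·3.51 = -1.55.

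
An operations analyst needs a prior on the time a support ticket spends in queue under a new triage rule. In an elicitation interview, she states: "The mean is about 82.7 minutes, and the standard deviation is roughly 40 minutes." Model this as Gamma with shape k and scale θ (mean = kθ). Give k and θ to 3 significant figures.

For Gamma(k, scale θ): mean = kθ, variance = kθ², so CV = 1/√k.
CV = SD/mean = 40/82.7 = 0.4837, hence k = 1/CV² = 4.27.
Then θ = mean/k = 82.7/4.27 = 19.3.

k ≈ 4.27, θ ≈ 19.3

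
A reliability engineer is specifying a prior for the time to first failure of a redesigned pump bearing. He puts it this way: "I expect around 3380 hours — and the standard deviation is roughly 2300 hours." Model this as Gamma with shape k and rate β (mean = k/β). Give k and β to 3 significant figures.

For Gamma(k, rate β): mean = k/β, variance = k/β², so CV = 1/√k.
CV = SD/mean = 2300/3380 = 0.6805, hence k = 1/CV² = 2.16.
Then β = k/mean = 2.16/3380 = 0.000639.

k ≈ 2.16, β ≈ 0.000639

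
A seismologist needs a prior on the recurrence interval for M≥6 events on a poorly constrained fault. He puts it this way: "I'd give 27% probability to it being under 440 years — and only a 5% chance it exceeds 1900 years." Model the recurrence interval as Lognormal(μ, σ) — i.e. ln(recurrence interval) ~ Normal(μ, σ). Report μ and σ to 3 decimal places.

μ ≈ 6.484, σ ≈ 0.648

If T ~ Lognormal(μ,σ) then ln T ~ Normal(μ,σ), so the p-quantile of ln T is μ + z_p·σ.
ln(440) = 6.087 and ln(1900) = 7.55; z_{0.27} = -0.6128, z_{0.95} = 1.645.
σ = (7.55 − 6.087)/(1.645 − (-0.6128)) = 0.648.
μ = 6.087 − (-0.6128)·0.648 = 6.484.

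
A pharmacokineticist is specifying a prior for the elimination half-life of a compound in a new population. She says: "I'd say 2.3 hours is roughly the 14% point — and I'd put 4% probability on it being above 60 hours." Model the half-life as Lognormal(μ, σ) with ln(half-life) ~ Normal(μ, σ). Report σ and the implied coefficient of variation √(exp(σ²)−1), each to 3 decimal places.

σ ≈ 1.152, CV ≈ 1.664

If T ~ Lognormal(μ,σ) then ln T ~ Normal(μ,σ), so the p-quantile of ln T is μ + z_p·σ.
ln(2.3) = 0.8329 and ln(60) = 4.094; z_{0.14} = -1.08, z_{0.96} = 1.751.
σ = (4.094 − 0.8329)/(1.751 − (-1.08)) = 1.152.
μ = 0.8329 − (-1.08)·1.152 = 2.077.
CV = √(exp(σ²)−1) = √(exp(1.3272)−1) = 1.664.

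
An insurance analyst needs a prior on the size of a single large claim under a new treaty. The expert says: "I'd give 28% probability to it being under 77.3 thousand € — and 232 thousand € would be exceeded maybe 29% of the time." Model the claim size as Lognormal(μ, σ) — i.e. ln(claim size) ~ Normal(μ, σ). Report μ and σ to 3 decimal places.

If T ~ Lognormal(μ,σ) then ln T ~ Normal(μ,σ), so the p-quantile of ln T is μ + z_p·σ.
ln(77.3) = 4.348 and ln(232) = 5.447; z_{0.28} = -0.5828, z_{0.71} = 0.5534.
σ = (5.447 − 4.348)/(0.5534 − (-0.5828)) = 0.967.
μ = 4.348 − (-0.5828)·0.967 = 4.911.

μ ≈ 4.911, σ ≈ 0.967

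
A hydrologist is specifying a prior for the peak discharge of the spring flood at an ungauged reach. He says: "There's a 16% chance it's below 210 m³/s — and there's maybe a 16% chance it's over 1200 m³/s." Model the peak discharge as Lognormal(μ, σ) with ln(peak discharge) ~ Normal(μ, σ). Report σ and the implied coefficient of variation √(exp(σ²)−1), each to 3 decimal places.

If T ~ Lognormal(μ,σ) then ln T ~ Normal(μ,σ), so the p-quantile of ln T is μ + z_p·σ.
ln(210) = 5.347 and ln(1200) = 7.09; z_{0.16} = -0.9945, z_{0.84} = 0.9945.
σ = (7.09 − 5.347)/(0.9945 − (-0.9945)) = 0.876.
μ = 5.347 − (-0.9945)·0.876 = 6.219.
CV = √(exp(σ²)−1) = √(exp(0.7680)−1) = 1.075.

σ ≈ 0.876, CV ≈ 1.075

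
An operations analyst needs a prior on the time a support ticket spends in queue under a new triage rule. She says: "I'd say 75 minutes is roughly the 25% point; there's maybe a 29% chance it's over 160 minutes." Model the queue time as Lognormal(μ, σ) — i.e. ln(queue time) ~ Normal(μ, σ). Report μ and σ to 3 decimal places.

μ ≈ 4.734, σ ≈ 0.617

If T ~ Lognormal(μ,σ) then ln T ~ Normal(μ,σ), so the p-quantile of ln T is μ + z_p·σ.
ln(75) = 4.317 and ln(160) = 5.075; z_{0.25} = -0.6745, z_{0.71} = 0.5534.
σ = (5.075 − 4.317)/(0.5534 − (-0.6745)) = 0.617.
μ = 4.317 − (-0.6745)·0.617 = 4.734.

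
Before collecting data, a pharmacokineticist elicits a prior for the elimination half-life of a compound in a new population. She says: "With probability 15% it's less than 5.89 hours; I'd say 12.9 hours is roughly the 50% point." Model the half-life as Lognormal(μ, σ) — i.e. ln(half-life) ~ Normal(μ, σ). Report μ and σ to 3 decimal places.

If T ~ Lognormal(μ,σ) then ln T ~ Normal(μ,σ), so the p-quantile of ln T is μ + z_p·σ.
ln(5.89) = 1.773 and ln(12.9) = 2.557; z_{0.15} = -1.036, z_{0.5} = 0.
σ = (2.557 − 1.773)/(0 − (-1.036)) = 0.756.
μ = 1.773 − (-1.036)·0.756 = 2.557.

μ ≈ 2.557, σ ≈ 0.756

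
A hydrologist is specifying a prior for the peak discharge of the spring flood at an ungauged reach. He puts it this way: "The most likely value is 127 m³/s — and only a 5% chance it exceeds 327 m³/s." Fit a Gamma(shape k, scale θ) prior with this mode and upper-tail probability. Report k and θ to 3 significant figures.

k ≈ 4.03, θ ≈ 42

Gamma(k,θ) with k>1 has mode (k−1)θ, so θ = 127/(k−1).
Need P(X < 327) = 0.95 with θ tied to k this way. Start at k = 2, θ = 127: P(X<327) ≈ 0.728.
Too low — raise k to concentrate. Iterating converges to k ≈ 4.03.
Then θ = 127/(4.03−1) ≈ 42.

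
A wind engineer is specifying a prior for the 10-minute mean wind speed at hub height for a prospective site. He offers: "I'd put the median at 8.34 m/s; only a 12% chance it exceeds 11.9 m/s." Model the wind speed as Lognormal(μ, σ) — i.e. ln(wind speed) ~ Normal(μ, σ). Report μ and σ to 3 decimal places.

If T ~ Lognormal(μ,σ) then ln T ~ Normal(μ,σ), so the p-quantile of ln T is μ + z_p·σ.
ln(8.34) = 2.121 and ln(11.9) = 2.477; z_{0.5} = 0, z_{0.88} = 1.175.
σ = (2.477 − 2.121)/(1.175 − (0)) = 0.303.
μ = 2.121 − (0)·0.303 = 2.121.

μ ≈ 2.121, σ ≈ 0.303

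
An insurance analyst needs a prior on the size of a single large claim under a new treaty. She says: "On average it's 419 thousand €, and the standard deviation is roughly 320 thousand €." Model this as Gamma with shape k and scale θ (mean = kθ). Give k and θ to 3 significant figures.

For Gamma(k, scale θ): mean = kθ, variance = kθ², so CV = 1/√k.
CV = SD/mean = 320/419 = 0.7637, hence k = 1/CV² = 1.71.
Then θ = mean/k = 419/1.71 = 244.

k ≈ 1.71, θ ≈ 244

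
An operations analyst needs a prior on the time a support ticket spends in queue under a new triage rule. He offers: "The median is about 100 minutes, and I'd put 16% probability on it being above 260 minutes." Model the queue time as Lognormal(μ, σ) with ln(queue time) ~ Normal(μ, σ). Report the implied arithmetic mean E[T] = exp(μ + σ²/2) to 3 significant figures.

E[T] ≈ 159 minutes

If T ~ Lognormal(μ,σ) then ln T ~ Normal(μ,σ), so the p-quantile of ln T is μ + z_p·σ.
ln(100) = 4.605 and ln(260) = 5.561; z_{0.5} = 0, z_{0.84} = 0.9945.
σ = (5.561 − 4.605)/(0.9945 − (0)) = 0.961.
μ = 4.605 − (0)·0.961 = 4.605.
E[T] = exp(μ + σ²/2) = exp(4.605 + 0.4616) = 159 minutes.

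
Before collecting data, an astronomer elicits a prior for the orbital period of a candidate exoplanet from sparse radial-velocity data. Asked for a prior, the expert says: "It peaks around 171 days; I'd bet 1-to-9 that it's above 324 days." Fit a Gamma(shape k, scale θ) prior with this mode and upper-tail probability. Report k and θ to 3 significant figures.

k ≈ 5.68, θ ≈ 36.5

Gamma(k,θ) with k>1 has mode (k−1)θ, so θ = 171/(k−1).
Need P(X < 324) = 0.9 with θ tied to k this way. Start at k = 2, θ = 171: P(X<324) ≈ 0.565.
Too low — raise k to concentrate. Iterating converges to k ≈ 5.68.
Then θ = 171/(5.68−1) ≈ 36.5.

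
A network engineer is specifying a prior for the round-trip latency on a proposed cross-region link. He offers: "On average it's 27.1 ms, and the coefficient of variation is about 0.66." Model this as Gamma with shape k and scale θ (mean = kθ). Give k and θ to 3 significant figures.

k ≈ 2.3, θ ≈ 11.8

For Gamma(k, scale θ): mean = kθ, variance = kθ², so CV = 1/√k.
CV = 0.66, hence k = 1/CV² = 2.3.
Then θ = mean/k = 27.1/2.3 = 11.8.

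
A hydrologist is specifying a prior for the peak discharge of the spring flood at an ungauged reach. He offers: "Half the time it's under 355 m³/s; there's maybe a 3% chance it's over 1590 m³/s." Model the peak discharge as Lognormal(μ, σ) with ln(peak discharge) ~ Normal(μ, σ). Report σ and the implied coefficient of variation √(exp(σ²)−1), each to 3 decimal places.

If T ~ Lognormal(μ,σ) then ln T ~ Normal(μ,σ), so the p-quantile of ln T is μ + z_p·σ.
ln(355) = 5.872 and ln(1590) = 7.371; z_{0.5} = 0, z_{0.97} = 1.881.
σ = (7.371 − 5.872)/(1.881 − (0)) = 0.797.
μ = 5.872 − (0)·0.797 = 5.872.
CV = √(exp(σ²)−1) = √(exp(0.6355)−1) = 0.942.

σ ≈ 0.797, CV ≈ 0.942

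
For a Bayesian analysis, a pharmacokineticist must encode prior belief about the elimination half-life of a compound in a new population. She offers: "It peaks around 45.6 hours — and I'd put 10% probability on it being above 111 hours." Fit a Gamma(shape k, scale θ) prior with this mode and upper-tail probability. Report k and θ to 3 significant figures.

Gamma(k,θ) with k>1 has mode (k−1)θ, so θ = 45.6/(k−1).
Need P(X < 111) = 0.9 with θ tied to k this way. Start at k = 2, θ = 45.6: P(X<111) ≈ 0.699.
Too low — raise k to concentrate. Iterating converges to k ≈ 3.43.
Then θ = 45.6/(3.43−1) ≈ 18.8.

k ≈ 3.43, θ ≈ 18.8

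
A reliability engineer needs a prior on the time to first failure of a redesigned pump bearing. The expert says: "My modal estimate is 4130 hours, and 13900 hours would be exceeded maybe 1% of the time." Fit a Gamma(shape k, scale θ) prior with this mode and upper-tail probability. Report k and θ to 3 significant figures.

k ≈ 3.97, θ ≈ 1390

Gamma(k,θ) with k>1 has mode (k−1)θ, so θ = 4130/(k−1).
Need P(X < 13900) = 0.99 with θ tied to k this way. Start at k = 2, θ = 4130: P(X<13900) ≈ 0.849.
Too low — raise k to concentrate. Iterating converges to k ≈ 3.97.
Then θ = 4130/(3.97−1) ≈ 1390.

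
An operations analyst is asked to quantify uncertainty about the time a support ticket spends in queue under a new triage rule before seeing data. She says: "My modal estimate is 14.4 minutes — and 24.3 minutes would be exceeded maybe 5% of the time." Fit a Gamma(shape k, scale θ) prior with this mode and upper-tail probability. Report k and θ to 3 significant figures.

Gamma(k,θ) with k>1 has mode (k−1)θ, so θ = 14.4/(k−1).
Need P(X < 24.3) = 0.95 with θ tied to k this way. Start at k = 2, θ = 14.4: P(X<24.3) ≈ 0.503.
Too low — raise k to concentrate. Iterating converges to k ≈ 11.2.
Then θ = 14.4/(11.2−1) ≈ 1.41.

k ≈ 11.2, θ ≈ 1.41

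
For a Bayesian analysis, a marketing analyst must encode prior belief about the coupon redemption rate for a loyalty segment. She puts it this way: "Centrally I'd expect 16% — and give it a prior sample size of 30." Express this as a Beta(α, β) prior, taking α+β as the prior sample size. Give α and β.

Under the effective-sample-size interpretation, Beta(α, β) has prior mean α/(α+β) and prior sample size α+β.
So α+β = 30 and α/(α+β) = 0.16, giving α = 0.16·30 = 4.8 and β = 30 − 4.8 = 25.2.

α = 4.8, β = 25.2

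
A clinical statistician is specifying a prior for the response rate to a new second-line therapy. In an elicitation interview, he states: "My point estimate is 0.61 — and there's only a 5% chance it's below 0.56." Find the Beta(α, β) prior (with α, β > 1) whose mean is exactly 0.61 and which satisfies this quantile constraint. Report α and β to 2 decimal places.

With mean 0.61 fixed, write α = 0.61s, β = 0.39s where s = α+β.
Need P(θ < 0.56) = 0.05 under Beta(0.61s, 0.39s). Normal approximation: (q−m)/√(m(1−m)/s) ≈ z_{0.05} = -1.64, so s ≈ 0.61·0.39·(-1.64)²/(0.56−0.61)² = 257.5.
At s = 257.5: P(θ<0.56) ≈ 0.051. Adjusting to match 0.05 gives s ≈ 261.56.
So α = 0.61·261.56 ≈ 159.55, β = 0.39·261.56 ≈ 102.01.

α ≈ 159.55, β ≈ 102.01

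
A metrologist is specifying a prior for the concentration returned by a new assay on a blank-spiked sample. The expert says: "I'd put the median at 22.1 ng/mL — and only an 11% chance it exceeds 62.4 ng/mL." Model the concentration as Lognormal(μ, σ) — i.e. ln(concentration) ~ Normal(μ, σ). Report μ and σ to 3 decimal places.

μ ≈ 3.096, σ ≈ 0.846

If T ~ Lognormal(μ,σ) then ln T ~ Normal(μ,σ), so the p-quantile of ln T is μ + z_p·σ.
ln(22.1) = 3.096 and ln(62.4) = 4.134; z_{0.5} = 0, z_{0.89} = 1.227.
σ = (4.134 − 3.096)/(1.227 − (0)) = 0.846.
μ = 3.096 − (0)·0.846 = 3.096.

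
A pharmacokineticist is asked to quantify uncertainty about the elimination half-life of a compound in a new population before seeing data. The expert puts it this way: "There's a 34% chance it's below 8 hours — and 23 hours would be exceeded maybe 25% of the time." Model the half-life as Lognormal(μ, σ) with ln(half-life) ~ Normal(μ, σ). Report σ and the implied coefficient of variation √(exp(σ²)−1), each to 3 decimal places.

If T ~ Lognormal(μ,σ) then ln T ~ Normal(μ,σ), so the p-quantile of ln T is μ + z_p·σ.
ln(8) = 2.079 and ln(23) = 3.135; z_{0.34} = -0.4125, z_{0.75} = 0.6745.
σ = (3.135 − 2.079)/(0.6745 − (-0.4125)) = 0.972.
μ = 2.079 − (-0.4125)·0.972 = 2.480.
CV = √(exp(σ²)−1) = √(exp(0.9440)−1) = 1.253.

σ ≈ 0.972, CV ≈ 1.253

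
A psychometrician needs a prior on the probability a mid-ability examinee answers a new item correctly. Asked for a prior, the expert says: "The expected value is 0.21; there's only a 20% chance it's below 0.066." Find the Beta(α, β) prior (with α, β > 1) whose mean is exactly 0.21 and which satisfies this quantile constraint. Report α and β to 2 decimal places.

α ≈ 1.15, β ≈ 4.32

With mean 0.21 fixed, write α = 0.21s, β = 0.79s where s = α+β.
Need P(θ < 0.066) = 0.2 under Beta(0.21s, 0.79s). Normal approximation: (q−m)/√(m(1−m)/s) ≈ z_{0.2} = -0.842, so s ≈ 0.21·0.79·(-0.842)²/(0.066−0.21)² = 5.7.
At s = 5.7: P(θ<0.066) ≈ 0.193. Adjusting to match 0.2 gives s ≈ 5.47.
So α = 0.21·5.47 ≈ 1.15, β = 0.79·5.47 ≈ 4.32.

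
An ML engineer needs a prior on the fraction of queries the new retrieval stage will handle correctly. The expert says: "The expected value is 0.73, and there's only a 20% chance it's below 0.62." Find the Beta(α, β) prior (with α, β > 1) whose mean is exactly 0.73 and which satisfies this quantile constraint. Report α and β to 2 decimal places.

With mean 0.73 fixed, write α = 0.73s, β = 0.27s where s = α+β.
Need P(θ < 0.62) = 0.2 under Beta(0.73s, 0.27s). Normal approximation: (q−m)/√(m(1−m)/s) ≈ z_{0.2} = -0.842, so s ≈ 0.73·0.27·(-0.842)²/(0.62−0.73)² = 11.5.
At s = 11.5: P(θ<0.62) ≈ 0.191. Adjusting to match 0.2 gives s ≈ 10.53.
So α = 0.73·10.53 ≈ 7.69, β = 0.27·10.53 ≈ 2.84.

α ≈ 7.69, β ≈ 2.84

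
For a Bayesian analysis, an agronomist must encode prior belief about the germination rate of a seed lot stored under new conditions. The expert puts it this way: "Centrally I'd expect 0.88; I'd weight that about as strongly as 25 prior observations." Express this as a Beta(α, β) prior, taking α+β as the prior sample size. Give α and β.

α = 22, β = 3

Under the effective-sample-size interpretation, Beta(α, β) has prior mean α/(α+β) and prior sample size α+β.
So α+β = 25 and α/(α+β) = 0.88, giving α = 0.88·25 = 22 and β = 25 − 22 = 3.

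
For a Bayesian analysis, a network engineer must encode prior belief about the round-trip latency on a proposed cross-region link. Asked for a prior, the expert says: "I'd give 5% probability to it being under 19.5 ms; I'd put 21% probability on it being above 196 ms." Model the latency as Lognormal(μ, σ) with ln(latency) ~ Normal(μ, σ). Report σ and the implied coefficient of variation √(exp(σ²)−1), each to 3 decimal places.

If T ~ Lognormal(μ,σ) then ln T ~ Normal(μ,σ), so the p-quantile of ln T is μ + z_p·σ.
ln(19.5) = 2.97 and ln(196) = 5.278; z_{0.05} = -1.645, z_{0.79} = 0.8064.
σ = (5.278 − 2.97)/(0.8064 − (-1.645)) = 0.941.
μ = 2.97 − (-1.645)·0.941 = 4.519.
CV = √(exp(σ²)−1) = √(exp(0.8863)−1) = 1.194.

σ ≈ 0.941, CV ≈ 1.194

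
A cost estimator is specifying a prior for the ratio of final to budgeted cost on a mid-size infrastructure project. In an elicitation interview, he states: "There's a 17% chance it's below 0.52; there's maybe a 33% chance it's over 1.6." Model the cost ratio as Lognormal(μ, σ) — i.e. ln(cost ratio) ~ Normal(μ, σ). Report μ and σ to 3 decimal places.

If T ~ Lognormal(μ,σ) then ln T ~ Normal(μ,σ), so the p-quantile of ln T is μ + z_p·σ.
ln(0.52) = -0.6539 and ln(1.6) = 0.47; z_{0.17} = -0.9542, z_{0.67} = 0.4399.
σ = (0.47 − -0.6539)/(0.4399 − (-0.9542)) = 0.806.
μ = -0.6539 − (-0.9542)·0.806 = 0.115.

μ ≈ 0.115, σ ≈ 0.806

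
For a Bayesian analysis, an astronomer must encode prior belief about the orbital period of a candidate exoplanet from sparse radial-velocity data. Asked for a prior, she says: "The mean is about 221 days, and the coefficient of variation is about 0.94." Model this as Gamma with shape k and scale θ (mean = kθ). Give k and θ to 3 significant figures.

k ≈ 1.13, θ ≈ 195

For Gamma(k, scale θ): mean = kθ, variance = kθ², so CV = 1/√k.
CV = 0.94, hence k = 1/CV² = 1.13.
Then θ = mean/k = 221/1.13 = 195.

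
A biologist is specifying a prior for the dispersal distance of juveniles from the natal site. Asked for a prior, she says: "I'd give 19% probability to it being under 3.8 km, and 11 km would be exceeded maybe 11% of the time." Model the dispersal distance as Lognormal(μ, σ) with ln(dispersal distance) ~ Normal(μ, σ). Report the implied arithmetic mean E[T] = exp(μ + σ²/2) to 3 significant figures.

If T ~ Lognormal(μ,σ) then ln T ~ Normal(μ,σ), so the p-quantile of ln T is μ + z_p·σ.
ln(3.8) = 1.335 and ln(11) = 2.398; z_{0.19} = -0.8779, z_{0.89} = 1.227.
σ = (2.398 − 1.335)/(1.227 − (-0.8779)) = 0.505.
μ = 1.335 − (-0.8779)·0.505 = 1.778.
E[T] = exp(μ + σ²/2) = exp(1.778 + 0.1276) = 6.73 km.

E[T] ≈ 6.73 km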